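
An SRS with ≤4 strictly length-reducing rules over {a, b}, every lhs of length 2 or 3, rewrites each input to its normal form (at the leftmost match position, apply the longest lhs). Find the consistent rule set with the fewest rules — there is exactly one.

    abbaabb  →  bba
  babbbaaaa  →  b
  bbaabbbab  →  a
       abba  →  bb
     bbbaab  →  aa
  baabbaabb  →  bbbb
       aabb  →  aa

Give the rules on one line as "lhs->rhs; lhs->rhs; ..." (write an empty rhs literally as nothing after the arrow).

  | abbaabb => abaabb => bbabb => bbab => bba
  | babbbaaaa => babbaaaa => babaaaa => bbbaaa => bbaaa => baaa => aaa => b
  | bbaabbbab => baabbbab => aabbbab => aabbab => aabab => abbb => abb => ab => a
  | abba => aba => bb

aaa->b; ab->a; aba->bb; baa->aa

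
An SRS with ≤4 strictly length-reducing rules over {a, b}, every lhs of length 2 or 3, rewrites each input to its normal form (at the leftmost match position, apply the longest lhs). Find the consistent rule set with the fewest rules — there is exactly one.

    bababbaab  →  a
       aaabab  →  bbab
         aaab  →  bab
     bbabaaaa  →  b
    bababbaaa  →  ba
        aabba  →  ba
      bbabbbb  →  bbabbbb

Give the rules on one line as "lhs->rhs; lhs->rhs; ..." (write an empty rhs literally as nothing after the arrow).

  | bababbaab => bbabbaab => bbabaab => bbbaab => bbaab => baab => aab => a
  | aaabab => babab => bbab
  | aaab => bab
  | bbabaaaa => bbbaaaa => bbaaaa => baaaa => aaaa => baa => aa => b

aa->b; aab->a; aba->ba; baa->aa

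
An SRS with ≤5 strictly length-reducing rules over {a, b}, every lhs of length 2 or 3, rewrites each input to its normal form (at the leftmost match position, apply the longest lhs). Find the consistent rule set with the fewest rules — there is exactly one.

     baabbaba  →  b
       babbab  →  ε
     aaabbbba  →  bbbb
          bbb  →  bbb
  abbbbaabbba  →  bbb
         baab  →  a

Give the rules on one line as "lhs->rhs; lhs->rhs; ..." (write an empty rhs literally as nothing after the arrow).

aaa->b; ab->a; ba->; bab->

  | baabbaba => abbaba => ababa => aaba => aaa => b
  | babbab => bab => ε
  | aaabbbba => bbbbba => bbbb
  | bbb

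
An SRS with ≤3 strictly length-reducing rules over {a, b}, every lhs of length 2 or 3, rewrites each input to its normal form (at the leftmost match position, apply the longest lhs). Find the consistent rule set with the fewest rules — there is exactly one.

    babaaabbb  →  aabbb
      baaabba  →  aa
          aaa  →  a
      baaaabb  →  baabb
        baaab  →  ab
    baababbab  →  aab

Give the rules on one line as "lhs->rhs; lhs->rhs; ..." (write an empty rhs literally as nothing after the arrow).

aaa->a; bab->ab; bba->a

  | babaaabbb => abaaabbb => ababbb => aabbb
  | baaabba => babba => abba => aa
  | aaa => a
  | baaaabb => baabb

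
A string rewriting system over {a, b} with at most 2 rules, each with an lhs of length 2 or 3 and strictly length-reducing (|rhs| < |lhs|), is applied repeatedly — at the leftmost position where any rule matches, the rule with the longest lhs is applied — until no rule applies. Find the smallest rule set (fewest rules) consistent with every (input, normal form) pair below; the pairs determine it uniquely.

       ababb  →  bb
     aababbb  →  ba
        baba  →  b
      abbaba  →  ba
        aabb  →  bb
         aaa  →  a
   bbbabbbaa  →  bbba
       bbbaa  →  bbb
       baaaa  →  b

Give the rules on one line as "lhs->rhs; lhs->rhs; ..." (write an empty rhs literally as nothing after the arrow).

  | ababb => aabb => bb
  | aababbb => babbb => babb => bab => ba
  | baba => baa => b
  | abbaba => ababa => aaba => ba

aa->; ab->a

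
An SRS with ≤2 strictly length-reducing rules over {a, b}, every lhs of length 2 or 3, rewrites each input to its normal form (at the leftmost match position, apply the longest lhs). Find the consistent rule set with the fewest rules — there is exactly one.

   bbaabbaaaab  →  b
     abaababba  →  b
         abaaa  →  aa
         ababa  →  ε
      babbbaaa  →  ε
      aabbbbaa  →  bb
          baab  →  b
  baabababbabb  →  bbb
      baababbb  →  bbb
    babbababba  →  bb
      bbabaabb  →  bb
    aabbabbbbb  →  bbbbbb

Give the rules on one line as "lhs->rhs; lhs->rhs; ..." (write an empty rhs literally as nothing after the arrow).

  | bbaabbaaaab => babbaaaab => bbaaaab => baaab => aab => ab => b
  | abaababba => baababba => ababba => babba => bba => b
  | abaaa => baaa => aa
  | ababa => baba => ba => ε

ab->b; ba->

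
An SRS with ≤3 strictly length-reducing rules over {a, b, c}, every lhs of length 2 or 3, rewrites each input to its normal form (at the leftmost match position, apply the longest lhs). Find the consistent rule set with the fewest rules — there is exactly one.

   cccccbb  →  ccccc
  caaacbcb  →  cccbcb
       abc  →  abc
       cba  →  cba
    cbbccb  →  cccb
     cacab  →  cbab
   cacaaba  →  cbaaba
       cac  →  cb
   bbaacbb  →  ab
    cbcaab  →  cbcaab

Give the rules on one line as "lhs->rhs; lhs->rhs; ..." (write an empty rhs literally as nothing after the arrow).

  | cccccbb => ccccc
  | caaacbcb => cccbcb
  | abc
  | cba

aaa->c; ac->b; bb->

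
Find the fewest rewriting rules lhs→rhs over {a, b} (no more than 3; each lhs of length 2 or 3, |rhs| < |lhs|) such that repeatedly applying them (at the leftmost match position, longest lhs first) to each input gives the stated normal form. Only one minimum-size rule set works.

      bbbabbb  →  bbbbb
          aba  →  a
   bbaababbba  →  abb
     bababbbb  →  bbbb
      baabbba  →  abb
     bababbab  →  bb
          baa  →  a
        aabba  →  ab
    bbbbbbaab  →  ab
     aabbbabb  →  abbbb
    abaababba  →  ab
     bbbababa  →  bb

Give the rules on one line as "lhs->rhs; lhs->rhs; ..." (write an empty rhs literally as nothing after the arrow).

aa->a; ba->; baa->aa

  | bbbabbb => bbbbb
  | aba => a
  | bbaababbba => baababbba => aababbba => ababbba => abbba => abb
  | bababbbb => babbbb => bbbb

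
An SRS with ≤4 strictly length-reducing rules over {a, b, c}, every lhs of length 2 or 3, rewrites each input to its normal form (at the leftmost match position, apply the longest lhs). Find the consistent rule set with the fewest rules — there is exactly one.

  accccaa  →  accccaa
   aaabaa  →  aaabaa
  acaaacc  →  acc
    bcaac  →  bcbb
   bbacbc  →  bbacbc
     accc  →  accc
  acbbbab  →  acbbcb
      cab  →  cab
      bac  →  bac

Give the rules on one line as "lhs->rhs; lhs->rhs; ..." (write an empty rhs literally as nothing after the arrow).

  | accccaa
  | aaabaa
  | acaaacc => acabbc => acc
  | bcaac => bcbb

aac->bb; abb->; bab->cb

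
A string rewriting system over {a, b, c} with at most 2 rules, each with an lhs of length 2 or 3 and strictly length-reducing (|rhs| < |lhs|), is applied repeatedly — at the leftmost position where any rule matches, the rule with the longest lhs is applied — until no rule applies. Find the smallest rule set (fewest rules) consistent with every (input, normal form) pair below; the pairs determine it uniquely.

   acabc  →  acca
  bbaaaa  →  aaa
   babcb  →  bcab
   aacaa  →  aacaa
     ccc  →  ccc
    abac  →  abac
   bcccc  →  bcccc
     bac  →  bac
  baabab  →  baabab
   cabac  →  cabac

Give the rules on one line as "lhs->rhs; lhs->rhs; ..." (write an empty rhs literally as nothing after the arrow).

  | acabc => acca
  | bbaaaa => aaa
  | babcb => bcab
  | aacaa

abc->ca; bba->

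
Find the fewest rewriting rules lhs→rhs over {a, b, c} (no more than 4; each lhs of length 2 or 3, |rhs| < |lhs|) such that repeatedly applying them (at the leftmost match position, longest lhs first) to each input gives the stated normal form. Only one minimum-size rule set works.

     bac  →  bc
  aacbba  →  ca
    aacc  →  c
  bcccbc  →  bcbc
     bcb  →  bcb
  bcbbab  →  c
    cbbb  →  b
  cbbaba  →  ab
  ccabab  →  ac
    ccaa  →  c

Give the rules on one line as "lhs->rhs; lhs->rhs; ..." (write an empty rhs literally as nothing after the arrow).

  | bac => bc
  | aacbba => ccbba => bba => ca
  | aacc => ccc => c
  | bcccbc => bcbc

aa->c; ba->b; bb->c; cc->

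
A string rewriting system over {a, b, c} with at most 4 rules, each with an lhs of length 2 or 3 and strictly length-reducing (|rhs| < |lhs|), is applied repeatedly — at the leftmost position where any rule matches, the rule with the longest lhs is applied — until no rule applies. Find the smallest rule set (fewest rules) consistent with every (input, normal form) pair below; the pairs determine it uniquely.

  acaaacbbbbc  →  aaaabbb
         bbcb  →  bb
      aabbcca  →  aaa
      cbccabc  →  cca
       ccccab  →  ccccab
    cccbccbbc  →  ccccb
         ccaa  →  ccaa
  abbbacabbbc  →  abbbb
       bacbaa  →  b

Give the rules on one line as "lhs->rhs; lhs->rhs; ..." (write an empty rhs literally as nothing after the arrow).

  | acaaacbbbbc => aaaacbbbbc => aaaabbbbc => aaaabbb
  | bbcb => bb
  | aabbcca => aabca => aaa
  | cbccabc => ccabc => cca

ac->a; ba->b; bc->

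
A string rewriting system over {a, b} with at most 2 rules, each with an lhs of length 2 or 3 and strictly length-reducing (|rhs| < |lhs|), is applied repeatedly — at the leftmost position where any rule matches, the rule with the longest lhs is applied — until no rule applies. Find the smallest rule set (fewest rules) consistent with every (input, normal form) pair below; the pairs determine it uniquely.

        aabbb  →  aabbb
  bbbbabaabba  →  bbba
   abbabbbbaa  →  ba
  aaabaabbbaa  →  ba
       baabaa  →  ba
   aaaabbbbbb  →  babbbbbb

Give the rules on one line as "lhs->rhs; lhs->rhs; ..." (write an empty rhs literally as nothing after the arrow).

  | aabbb
  | bbbbabaabba => bbbbaaabba => bbbaaabba => bbaaabba => baaabba => aaabba => bbba
  | abbabbbbaa => abbabbbaa => abbabbaa => abbabaa => abbaaa => abaaa => aaaa => ba
  | aaabaabbbaa => bbaabbbaa => baabbbaa => aabbbaa => aabbaa => aabaa => aaaa => ba

aaa->b; baa->aa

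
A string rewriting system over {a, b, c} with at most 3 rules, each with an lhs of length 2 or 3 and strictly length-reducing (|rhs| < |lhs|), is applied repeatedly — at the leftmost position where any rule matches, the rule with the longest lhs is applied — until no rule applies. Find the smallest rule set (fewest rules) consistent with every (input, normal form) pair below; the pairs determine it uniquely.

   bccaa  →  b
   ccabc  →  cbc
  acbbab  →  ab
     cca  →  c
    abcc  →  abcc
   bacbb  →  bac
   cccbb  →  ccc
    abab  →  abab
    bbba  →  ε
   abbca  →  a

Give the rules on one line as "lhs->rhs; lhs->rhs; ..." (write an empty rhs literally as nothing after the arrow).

  | bccaa => bca => b
  | ccabc => cbc
  | acbbab => acab => ab
  | cca => c

bb->; bbb->c; ca->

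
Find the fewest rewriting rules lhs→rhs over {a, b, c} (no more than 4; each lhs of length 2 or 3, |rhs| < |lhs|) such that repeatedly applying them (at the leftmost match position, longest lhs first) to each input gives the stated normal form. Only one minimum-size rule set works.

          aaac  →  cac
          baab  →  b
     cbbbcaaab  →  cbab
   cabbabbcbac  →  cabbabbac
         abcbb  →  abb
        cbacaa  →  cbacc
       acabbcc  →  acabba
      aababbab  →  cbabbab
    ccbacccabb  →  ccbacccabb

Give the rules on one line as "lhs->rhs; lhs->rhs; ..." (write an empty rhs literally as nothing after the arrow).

  | aaac => cac
  | baab => bcb => b
  | cbbbcaaab => cbbaaab => cbbcab => cbab
  | cabbabbcbac => cabbabbac

aa->c; bc->; bcc->ba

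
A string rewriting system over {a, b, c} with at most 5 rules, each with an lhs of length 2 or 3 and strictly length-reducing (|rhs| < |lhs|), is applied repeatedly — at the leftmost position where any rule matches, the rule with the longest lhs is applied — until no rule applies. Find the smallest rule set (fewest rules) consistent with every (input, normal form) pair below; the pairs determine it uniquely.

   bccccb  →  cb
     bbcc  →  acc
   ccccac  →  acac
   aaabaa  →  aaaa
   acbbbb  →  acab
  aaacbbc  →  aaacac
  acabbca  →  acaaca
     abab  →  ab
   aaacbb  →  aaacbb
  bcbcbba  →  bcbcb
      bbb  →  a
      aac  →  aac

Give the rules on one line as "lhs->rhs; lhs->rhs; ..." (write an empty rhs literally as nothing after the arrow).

  | bccccb => bacb => cb
  | bbcc => acc
  | ccccac => acac
  | aaabaa => aaaa

ba->; bbb->a; bbc->ac; ccc->a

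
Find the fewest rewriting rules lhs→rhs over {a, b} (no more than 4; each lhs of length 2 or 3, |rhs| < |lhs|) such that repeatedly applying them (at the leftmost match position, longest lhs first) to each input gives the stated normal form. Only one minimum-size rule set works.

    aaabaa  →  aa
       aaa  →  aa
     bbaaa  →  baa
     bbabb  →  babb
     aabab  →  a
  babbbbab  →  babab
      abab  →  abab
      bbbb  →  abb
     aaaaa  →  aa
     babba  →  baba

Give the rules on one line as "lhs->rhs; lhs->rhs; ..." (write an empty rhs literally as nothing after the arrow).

aaa->aa; aab->a; bba->ba; bbb->ab

  | aaabaa => aabaa => aaa => aa
  | aaa => aa
  | bbaaa => baaa => baa
  | bbabb => babb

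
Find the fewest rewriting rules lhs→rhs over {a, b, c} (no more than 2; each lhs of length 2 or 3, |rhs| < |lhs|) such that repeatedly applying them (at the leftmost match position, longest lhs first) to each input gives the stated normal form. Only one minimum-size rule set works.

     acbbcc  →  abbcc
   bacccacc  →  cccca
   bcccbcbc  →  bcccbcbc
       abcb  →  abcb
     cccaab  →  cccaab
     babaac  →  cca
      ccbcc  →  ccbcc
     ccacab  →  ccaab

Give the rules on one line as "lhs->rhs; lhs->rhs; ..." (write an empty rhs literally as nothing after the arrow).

  | acbbcc => abbcc
  | bacccacc => ccccacc => ccccac => cccca
  | bcccbcbc
  | abcb

ac->a; ba->c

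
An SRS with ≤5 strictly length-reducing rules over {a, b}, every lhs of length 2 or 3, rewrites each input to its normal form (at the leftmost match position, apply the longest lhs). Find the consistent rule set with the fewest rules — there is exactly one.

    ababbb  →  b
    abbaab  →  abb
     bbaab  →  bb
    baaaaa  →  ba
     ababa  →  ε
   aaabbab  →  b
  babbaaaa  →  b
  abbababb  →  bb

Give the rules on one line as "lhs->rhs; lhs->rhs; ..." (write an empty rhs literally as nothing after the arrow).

  | ababbb => aaabb => babb => aab => b
  | abbaab => abb
  | bbaab => bb
  | baaaaa => aaa => ba

aa->b; aab->b; baa->; bab->aa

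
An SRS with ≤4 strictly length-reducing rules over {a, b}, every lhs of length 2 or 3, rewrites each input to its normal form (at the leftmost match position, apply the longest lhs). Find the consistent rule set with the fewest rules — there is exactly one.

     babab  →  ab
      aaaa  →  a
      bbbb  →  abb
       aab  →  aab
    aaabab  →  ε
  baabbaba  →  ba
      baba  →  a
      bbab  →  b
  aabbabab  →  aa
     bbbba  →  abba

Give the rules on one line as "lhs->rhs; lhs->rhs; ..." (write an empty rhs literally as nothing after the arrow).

aaa->; baa->; bab->; bbb->ab

  | babab => ab
  | aaaa => a
  | bbbb => abb
  | aab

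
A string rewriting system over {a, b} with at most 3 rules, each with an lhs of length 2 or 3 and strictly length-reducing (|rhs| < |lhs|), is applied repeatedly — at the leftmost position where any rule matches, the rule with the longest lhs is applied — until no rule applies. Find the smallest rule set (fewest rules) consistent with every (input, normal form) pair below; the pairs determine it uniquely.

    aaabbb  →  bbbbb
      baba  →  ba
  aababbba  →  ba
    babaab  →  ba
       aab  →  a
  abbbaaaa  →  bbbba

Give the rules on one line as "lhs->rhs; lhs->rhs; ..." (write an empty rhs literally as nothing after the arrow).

  | aaabbb => bbbbb
  | baba => ba
  | aababbba => aabbba => abba => ba
  | babaab => baab => ba

aaa->bb; ab->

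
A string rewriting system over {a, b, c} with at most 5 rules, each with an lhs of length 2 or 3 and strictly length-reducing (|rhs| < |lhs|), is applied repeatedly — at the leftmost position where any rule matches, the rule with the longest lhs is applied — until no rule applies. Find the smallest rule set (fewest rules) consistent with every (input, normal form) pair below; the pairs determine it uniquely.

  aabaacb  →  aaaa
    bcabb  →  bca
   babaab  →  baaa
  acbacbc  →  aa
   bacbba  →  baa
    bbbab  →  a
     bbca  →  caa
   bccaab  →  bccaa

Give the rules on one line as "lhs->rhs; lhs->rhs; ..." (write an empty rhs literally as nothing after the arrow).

  | aabaacb => aaaacb => aaaab => aaaa
  | bcabb => bcab => bca
  | babaab => baaab => baaa
  | acbacbc => abacbc => aacbc => aabc => aac => aa

ab->a; ac->a; bbb->; bbc->ca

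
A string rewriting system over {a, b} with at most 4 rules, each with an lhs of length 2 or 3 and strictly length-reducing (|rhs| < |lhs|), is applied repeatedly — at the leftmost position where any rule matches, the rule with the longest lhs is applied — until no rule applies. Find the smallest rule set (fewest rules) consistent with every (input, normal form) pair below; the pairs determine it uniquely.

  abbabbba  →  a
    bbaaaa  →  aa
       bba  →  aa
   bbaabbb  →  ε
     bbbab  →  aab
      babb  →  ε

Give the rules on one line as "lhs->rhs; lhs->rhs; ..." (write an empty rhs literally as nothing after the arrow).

  | abbabbba => abbba => ba => a
  | bbaaaa => aaaaa => baa => aa
  | bba => aa
  | bbaabbb => aaabbb => bbbb => abb => ε

aaa->b; abb->; ba->a; bb->a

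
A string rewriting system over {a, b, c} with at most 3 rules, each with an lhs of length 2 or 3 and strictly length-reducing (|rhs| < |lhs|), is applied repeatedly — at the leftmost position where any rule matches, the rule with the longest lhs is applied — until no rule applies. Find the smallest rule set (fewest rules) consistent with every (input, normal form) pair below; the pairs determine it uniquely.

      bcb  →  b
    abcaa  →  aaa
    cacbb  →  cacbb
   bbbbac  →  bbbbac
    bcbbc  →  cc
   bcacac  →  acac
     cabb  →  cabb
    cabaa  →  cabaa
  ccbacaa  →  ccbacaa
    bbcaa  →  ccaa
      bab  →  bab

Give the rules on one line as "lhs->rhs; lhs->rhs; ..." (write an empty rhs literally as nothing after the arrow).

  | bcb => b
  | abcaa => aaa
  | cacbb
  | bbbbac

bbc->cc; bc->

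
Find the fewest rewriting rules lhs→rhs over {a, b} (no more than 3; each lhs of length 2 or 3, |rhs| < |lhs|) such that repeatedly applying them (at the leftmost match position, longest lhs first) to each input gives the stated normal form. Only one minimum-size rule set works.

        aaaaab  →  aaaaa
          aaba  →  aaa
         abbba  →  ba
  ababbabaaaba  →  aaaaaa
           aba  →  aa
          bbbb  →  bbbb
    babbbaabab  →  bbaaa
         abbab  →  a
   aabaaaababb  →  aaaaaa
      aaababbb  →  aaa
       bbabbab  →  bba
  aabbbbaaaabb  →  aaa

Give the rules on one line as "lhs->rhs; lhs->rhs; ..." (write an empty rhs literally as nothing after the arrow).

ab->a; abb->

  | aaaaab => aaaaa
  | aaba => aaa
  | abbba => ba
  | ababbabaaaba => aabbabaaaba => aabaaaba => aaaaaba => aaaaaa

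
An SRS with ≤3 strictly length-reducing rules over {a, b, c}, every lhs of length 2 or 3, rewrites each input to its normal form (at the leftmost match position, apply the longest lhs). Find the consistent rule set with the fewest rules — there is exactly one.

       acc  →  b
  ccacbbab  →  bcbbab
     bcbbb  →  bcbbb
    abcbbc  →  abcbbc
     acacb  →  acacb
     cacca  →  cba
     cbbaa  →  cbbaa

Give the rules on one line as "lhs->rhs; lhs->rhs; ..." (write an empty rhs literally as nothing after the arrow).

  | acc => b
  | ccacbbab => bcbbab
  | bcbbb
  | abcbbc

acc->b; cca->b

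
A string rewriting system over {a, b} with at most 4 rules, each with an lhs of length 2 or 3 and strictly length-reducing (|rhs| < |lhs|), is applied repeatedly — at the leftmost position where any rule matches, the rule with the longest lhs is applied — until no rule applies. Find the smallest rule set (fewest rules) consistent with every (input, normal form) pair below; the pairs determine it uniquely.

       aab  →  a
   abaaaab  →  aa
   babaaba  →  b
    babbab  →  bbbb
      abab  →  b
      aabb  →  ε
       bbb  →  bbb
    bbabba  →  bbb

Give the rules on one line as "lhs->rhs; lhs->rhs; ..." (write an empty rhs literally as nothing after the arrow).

  | aab => a
  | abaaaab => aaab => aa
  | babaaba => bbaaba => baba => bba => b
  | babbab => bbbab => bbbb

ab->; aba->; ba->; bab->bb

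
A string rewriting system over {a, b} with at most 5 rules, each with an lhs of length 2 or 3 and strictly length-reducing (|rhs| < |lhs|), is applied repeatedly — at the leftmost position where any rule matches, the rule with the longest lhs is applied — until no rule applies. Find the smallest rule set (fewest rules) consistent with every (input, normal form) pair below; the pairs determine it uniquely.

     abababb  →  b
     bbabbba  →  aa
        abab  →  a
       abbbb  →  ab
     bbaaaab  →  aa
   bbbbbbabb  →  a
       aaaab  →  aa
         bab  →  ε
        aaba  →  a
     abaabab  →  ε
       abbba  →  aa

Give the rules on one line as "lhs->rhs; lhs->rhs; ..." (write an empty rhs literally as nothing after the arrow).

  | abababb => abbabb => aabb => b
  | bbabbba => abbba => aa
  | abab => abb => a
  | abbbb => ab

aab->; ba->b; bb->; bbb->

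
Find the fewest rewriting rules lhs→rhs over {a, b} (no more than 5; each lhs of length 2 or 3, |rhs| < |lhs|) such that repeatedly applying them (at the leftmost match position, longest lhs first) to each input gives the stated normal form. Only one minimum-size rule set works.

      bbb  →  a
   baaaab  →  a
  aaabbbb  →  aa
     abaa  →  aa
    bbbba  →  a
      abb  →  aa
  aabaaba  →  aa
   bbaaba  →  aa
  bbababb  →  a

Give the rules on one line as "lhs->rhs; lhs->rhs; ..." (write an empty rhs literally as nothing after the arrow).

aaa->bb; ba->; bb->a; bbb->a

  | bbb => a
  | baaaab => aaab => bbb => a
  | aaabbbb => bbbbbb => abbb => aa
  | abaa => aa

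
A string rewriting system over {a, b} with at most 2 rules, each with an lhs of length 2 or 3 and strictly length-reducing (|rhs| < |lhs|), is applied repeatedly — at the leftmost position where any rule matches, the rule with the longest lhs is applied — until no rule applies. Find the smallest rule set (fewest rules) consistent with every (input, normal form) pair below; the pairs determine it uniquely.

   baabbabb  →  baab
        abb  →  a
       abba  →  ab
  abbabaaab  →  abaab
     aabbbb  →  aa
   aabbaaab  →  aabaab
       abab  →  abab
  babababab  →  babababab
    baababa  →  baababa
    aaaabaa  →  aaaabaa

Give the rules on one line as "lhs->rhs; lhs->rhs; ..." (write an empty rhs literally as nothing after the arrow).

  | baabbabb => baabbb => baab
  | abb => a
  | abba => ab
  | abbabaaab => abbaaab => abaab

bb->; bba->b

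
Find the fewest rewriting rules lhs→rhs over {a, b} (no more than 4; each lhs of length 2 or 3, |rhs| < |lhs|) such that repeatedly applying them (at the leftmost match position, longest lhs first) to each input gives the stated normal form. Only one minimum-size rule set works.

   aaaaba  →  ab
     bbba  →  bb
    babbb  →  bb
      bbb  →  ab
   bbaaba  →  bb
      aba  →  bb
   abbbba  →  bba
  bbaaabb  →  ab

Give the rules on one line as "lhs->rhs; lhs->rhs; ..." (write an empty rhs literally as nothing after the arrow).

aaa->b; aba->bb; abb->bb; bbb->ab

  | aaaaba => baba => bbb => ab
  | bbba => aba => bb
  | babbb => bbbb => abb => bb
  | bbb => ab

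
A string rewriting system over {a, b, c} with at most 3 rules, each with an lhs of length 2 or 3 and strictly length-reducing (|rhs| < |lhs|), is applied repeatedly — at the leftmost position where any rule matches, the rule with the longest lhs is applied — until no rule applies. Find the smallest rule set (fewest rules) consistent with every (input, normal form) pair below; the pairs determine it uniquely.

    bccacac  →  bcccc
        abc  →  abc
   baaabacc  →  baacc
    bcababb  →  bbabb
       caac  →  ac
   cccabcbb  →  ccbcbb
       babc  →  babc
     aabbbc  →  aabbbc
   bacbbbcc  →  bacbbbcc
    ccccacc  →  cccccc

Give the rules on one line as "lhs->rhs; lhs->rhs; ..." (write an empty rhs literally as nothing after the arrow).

aba->; ca->; cac->cc

  | bccacac => bcccac => bcccc
  | abc
  | baaabacc => baacc
  | bcababb => bbabb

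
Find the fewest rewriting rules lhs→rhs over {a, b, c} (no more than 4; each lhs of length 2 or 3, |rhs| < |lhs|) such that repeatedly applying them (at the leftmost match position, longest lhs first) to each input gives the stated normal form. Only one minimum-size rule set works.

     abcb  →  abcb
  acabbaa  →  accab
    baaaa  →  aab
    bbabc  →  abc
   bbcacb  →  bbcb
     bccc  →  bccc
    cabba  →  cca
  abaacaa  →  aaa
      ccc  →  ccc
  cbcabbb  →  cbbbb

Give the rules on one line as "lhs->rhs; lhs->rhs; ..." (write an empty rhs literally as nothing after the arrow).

  | abcb
  | acabbaa => accbaa => accab
  | baaaa => abaa => aab
  | bbabc => babc => abc

abb->cb; ba->a; baa->ab; bca->b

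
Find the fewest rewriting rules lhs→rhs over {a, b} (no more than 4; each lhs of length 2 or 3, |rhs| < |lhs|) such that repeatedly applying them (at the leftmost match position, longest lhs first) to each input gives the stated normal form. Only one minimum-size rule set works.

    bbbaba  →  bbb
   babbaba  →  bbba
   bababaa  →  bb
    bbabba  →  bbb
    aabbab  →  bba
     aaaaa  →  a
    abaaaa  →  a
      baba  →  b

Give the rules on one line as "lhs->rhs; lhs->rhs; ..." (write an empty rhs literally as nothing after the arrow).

  | bbbaba => bbbaa => bbb
  | babbaba => bbaaba => bbba
  | bababaa => baabaa => bbaa => bb
  | bbabba => bbbaa => bbb

aa->; ab->a; abb->ba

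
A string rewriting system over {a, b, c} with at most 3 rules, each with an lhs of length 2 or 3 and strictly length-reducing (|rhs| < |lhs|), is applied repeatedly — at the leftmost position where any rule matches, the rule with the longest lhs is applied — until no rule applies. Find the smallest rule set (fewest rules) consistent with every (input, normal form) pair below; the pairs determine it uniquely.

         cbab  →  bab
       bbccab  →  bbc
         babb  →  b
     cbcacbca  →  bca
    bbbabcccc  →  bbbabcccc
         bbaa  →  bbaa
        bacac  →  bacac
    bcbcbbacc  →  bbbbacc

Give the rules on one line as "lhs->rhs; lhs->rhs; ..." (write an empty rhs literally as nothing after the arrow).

  | cbab => bab
  | bbccab => bbc
  | babb => b
  | cbcacbca => bcacbca => bcabca => bca

abb->; cab->; cb->b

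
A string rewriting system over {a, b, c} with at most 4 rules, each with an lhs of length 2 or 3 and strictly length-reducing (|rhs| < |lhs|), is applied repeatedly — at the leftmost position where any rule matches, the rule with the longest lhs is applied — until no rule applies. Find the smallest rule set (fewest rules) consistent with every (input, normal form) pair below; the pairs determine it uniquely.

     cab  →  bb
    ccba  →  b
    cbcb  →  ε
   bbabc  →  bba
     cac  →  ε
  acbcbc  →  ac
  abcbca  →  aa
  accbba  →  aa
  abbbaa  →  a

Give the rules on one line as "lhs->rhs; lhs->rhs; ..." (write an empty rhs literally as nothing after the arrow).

  | cab => bb
  | ccba => ca => b
  | cbcb => cb => ε
  | bbabc => bba

baa->cc; bc->; ca->b; cb->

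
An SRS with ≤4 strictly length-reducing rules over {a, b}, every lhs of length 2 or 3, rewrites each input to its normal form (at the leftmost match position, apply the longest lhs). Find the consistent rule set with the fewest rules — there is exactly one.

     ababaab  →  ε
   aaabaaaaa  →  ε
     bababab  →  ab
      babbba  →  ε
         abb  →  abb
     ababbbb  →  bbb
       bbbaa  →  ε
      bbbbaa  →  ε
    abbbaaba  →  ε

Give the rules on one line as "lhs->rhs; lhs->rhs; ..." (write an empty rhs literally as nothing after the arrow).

aa->; aab->; ba->a

  | ababaab => aabaab => aab => ε
  | aaabaaaaa => abaaaaa => aaaaaa => aaaa => aa => ε
  | bababab => ababab => aabab => ab
  | babbba => abbba => abba => aba => aa => ε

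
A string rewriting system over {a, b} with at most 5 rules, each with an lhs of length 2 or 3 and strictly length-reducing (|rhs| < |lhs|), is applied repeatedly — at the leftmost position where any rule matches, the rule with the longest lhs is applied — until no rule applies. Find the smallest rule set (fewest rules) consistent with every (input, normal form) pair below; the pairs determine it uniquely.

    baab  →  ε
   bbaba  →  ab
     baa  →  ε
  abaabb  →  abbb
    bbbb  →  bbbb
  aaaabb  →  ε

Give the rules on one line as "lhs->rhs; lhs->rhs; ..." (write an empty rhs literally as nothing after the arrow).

aa->; aab->aa; aba->ab; ba->a

  | baab => aab => aa => ε
  | bbaba => baba => aba => ab
  | baa => aa => ε
  | abaabb => ababb => abbb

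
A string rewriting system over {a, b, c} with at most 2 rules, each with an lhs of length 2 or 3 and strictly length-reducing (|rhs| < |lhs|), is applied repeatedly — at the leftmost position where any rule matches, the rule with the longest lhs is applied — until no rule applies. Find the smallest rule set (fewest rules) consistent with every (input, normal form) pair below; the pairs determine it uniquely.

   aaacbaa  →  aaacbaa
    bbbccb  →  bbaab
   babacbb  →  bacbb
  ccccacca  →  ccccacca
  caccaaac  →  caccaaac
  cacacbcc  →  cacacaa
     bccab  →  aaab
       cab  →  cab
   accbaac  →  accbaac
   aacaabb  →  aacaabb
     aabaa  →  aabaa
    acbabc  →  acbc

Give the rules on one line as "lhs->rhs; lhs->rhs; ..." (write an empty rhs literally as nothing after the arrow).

  | aaacbaa
  | bbbccb => bbaab
  | babacbb => bacbb
  | ccccacca

bab->b; bcc->aa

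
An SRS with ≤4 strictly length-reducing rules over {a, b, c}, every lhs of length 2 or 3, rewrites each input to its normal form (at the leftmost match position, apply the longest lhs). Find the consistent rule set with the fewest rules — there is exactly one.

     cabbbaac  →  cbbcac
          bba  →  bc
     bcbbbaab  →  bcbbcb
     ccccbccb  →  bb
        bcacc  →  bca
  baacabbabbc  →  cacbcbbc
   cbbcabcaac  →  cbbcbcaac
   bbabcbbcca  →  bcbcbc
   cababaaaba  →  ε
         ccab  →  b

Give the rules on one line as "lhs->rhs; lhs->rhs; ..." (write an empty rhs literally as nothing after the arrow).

ab->b; ba->c; cc->

  | cabbbaac => cbbbaac => cbbcac
  | bba => bc
  | bcbbbaab => bcbbcab => bcbbcb
  | ccccbccb => ccbccb => bccb => bb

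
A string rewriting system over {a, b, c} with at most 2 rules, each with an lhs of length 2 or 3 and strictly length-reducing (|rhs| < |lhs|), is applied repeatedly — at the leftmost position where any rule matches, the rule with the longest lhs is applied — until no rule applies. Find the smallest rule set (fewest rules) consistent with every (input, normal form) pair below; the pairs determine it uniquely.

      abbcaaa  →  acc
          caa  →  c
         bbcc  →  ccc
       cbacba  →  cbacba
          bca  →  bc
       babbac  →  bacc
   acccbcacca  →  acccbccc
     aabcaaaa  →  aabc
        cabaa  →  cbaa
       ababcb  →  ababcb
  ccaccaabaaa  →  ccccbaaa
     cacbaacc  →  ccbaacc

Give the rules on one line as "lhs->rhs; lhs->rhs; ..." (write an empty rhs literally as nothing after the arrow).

  | abbcaaa => accaaa => accaa => acca => acc
  | caa => ca => c
  | bbcc => ccc
  | cbacba

bb->c; ca->c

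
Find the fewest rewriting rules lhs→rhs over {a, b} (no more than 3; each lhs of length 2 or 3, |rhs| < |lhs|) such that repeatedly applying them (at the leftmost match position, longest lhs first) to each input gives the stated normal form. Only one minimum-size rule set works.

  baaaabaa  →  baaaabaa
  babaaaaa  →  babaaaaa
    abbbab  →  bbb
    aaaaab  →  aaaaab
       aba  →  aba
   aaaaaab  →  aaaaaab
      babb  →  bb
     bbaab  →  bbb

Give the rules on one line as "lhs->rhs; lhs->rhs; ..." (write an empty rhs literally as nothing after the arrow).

abb->b; bba->bb

  | baaaabaa
  | babaaaaa
  | abbbab => bbab => bbb
  | aaaaab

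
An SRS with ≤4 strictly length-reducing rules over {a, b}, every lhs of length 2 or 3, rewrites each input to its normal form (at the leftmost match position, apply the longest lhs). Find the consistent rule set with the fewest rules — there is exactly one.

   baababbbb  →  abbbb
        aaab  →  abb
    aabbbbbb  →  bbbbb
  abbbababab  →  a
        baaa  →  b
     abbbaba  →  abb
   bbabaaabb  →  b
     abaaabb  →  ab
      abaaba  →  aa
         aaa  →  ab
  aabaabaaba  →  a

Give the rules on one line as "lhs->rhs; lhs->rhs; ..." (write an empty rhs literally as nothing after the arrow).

aaa->ab; aab->; ba->b; bab->

  | baababbbb => bababbbb => abbbb
  | aaab => abb
  | aabbbbbb => bbbbb
  | abbbababab => abbabab => abab => a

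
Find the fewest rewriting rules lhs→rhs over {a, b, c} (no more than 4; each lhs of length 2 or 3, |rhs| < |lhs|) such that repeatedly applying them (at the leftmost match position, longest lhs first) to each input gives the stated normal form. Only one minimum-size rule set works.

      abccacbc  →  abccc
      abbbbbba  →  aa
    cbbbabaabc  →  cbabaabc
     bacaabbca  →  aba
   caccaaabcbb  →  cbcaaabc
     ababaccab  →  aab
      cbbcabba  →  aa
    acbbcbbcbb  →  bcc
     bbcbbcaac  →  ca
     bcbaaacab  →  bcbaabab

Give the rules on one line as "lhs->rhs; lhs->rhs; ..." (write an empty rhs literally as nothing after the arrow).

  | abccacbc => abccbbc => abccc
  | abbbbbba => abbbba => abba => aa
  | cbbbabaabc => cbabaabc
  | bacaabbca => bbaabbca => aabbca => aaca => aba

ac->b; bb->; cab->a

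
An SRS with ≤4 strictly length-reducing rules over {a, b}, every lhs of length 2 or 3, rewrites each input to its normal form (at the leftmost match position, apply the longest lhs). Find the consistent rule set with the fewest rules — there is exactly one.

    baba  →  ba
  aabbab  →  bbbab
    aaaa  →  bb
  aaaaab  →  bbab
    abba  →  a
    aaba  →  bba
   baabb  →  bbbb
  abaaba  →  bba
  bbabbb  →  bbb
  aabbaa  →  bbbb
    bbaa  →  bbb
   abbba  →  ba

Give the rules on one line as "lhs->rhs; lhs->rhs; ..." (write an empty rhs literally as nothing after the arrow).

  | baba => ba
  | aabbab => bbbab
  | aaaa => baa => bb
  | aaaaab => baaab => bbab

aa->b; aba->a; abb->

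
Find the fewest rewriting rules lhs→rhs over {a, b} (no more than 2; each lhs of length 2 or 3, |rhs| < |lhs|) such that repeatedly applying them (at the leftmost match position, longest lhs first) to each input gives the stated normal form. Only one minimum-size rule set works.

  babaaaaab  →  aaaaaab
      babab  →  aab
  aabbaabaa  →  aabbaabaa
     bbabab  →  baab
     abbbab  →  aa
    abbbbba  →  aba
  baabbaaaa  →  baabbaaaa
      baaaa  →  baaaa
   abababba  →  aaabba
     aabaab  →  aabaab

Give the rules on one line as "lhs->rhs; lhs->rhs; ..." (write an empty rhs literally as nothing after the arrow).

  | babaaaaab => aaaaaab
  | babab => aab
  | aabbaabaa
  | bbabab => baab

bab->a; bbb->b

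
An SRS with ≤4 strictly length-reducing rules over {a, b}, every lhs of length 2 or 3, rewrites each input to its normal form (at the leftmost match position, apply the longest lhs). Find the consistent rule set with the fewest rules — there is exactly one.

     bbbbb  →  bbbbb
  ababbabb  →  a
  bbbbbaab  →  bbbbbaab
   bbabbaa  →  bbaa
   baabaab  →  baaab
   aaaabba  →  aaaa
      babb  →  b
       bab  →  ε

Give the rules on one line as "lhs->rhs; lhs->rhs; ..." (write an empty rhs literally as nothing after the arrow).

aba->a; abb->ba; bab->

  | bbbbb
  | ababbabb => abbabb => baabb => baba => a
  | bbbbbaab
  | bbabbaa => bbaa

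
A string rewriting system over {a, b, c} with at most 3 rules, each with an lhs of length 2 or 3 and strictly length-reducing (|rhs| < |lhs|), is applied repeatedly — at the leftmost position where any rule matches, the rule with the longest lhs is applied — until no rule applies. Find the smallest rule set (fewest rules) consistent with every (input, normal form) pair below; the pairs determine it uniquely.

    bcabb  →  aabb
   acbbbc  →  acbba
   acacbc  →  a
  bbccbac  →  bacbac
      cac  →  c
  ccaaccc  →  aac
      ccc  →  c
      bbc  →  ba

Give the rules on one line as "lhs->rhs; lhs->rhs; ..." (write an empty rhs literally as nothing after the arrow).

  | bcabb => aabb
  | acbbbc => acbba
  | acacbc => acbc => aca => a
  | bbccbac => bacbac

bc->a; ca->; cc->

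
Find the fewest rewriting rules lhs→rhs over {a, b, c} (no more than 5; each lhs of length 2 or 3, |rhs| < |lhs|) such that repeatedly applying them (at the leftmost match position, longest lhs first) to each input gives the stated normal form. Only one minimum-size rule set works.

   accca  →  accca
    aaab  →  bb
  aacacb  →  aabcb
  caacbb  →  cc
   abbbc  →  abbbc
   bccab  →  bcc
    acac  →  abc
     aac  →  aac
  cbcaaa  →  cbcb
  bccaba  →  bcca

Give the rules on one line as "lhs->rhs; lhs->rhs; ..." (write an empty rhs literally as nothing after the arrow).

  | accca
  | aaab => bb
  | aacacb => aabcb
  | caacbb => cacb => cc

aaa->b; aca->ab; acb->c; cab->c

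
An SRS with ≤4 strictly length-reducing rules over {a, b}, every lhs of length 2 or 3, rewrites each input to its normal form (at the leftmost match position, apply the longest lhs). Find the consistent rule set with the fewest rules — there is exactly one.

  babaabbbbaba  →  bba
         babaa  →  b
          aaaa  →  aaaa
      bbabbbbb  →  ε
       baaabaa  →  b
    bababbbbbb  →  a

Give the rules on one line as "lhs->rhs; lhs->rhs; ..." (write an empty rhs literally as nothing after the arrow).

ab->; abb->ba; baa->b; bbb->a

  | babaabbbbaba => baabbbbaba => bbbbbaba => abbaba => baaba => bba
  | babaa => baa => b
  | aaaa
  | bbabbbbb => bbbabbb => aabbb => abab => ab => ε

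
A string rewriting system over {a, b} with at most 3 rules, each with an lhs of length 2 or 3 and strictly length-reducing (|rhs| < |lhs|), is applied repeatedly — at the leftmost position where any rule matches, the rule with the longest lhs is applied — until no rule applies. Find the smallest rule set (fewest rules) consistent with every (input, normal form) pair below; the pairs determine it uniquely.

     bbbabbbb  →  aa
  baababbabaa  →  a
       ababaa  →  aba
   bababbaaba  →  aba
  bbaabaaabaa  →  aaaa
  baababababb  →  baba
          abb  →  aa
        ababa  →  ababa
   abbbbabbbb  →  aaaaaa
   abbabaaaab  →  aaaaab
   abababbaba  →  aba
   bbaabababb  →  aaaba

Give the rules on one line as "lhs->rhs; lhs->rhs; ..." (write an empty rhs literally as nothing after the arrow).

  | bbbabbbb => ababbbb => abaabb => abb => aa
  | baababbabaa => babbabaa => baaabaa => abaa => a
  | ababaa => aba
  | bababbaaba => babaaaaba => baaaba => aba

baa->; bb->a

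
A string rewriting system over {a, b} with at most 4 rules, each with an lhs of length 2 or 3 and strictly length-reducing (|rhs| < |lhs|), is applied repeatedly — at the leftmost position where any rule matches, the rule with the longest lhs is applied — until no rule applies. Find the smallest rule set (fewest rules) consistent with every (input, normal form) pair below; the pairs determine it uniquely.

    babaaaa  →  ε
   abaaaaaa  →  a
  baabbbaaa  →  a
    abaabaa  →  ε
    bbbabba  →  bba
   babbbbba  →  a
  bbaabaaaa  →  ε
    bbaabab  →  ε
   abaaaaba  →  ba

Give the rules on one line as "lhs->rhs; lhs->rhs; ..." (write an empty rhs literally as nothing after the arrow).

aa->a; ab->b; baa->; bbb->

  | babaaaa => bbaaaa => baa => ε
  | abaaaaaa => baaaaaa => aaaa => aaa => aa => a
  | baabbbaaa => bbbaaa => aaa => aa => a
  | abaabaa => baabaa => baa => ε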